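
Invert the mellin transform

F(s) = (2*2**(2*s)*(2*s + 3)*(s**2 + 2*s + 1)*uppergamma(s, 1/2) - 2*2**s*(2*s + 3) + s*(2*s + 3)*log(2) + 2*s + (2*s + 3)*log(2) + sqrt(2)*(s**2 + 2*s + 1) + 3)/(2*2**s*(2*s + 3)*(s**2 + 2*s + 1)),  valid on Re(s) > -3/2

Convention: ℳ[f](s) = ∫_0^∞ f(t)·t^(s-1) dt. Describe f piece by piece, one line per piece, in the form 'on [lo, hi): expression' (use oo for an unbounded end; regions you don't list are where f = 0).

breakpoints 1/2, 1: one integral from each of the 3 segments
∫ over [0, 1/2) of t**(3/2)·t^(s-1) joins the sum
∫ t*log(t)·t^(s-1) over [1/2, 1)
[1, ∞) adds the kernel integral of exp(-t/2)

on [0, 1/2): t**(3/2)
on [1/2, 1): t*log(t)
on [1, oo): exp(-t/2)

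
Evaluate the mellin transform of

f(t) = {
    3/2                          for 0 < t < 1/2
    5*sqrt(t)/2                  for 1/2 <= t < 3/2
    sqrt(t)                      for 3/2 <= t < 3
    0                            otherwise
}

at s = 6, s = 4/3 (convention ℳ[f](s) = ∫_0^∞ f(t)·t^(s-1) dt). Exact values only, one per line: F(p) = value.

F(6) = -5*sqrt(2)/1664 + 1/256 + 2187*sqrt(6)/1664 + 1458*sqrt(3)/13
F(4/3) = -15*2**(1/6)/44 + 9*2**(2/3)/32 + 27*2**(1/6)*3**(5/6)/44 + 18*3**(5/6)/11

along the cuts 1/2, 3/2, ℳ[f](s) splits into 3 integrals
the [0, 1/2) slice contributes ∫ 3/2·t^(s-1) dt
[1/2, 3/2) adds the kernel integral of 5*sqrt(t)/2
∫ over [3/2, 3) of sqrt(t)·t^(s-1) joins the sum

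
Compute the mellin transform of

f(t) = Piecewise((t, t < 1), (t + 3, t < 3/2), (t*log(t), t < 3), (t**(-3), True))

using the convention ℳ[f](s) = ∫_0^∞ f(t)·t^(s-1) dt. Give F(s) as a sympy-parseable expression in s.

(-162*2**s*s*(s - 3)*(s**2 + 2*s + 1) - 162*2**s*(s - 3)*(s**2 + 2*s + 1) - 81*3**s*s**2*(s - 3)*(s + 1)*log(3) + 81*3**s*s**2*(s - 3)*(s + 1)*log(2) - 81*3**s*s*(s - 3)*(s + 1)*log(3) + 81*3**s*s*(s - 3)*(s + 1)*log(2) + 81*3**s*s*(s - 3)*(s + 1) + 243*3**s*s*(s - 3)*(s**2 + 2*s + 1) + 162*3**s*(s - 3)*(s**2 + 2*s + 1) + 162*6**s*s**2*(s - 3)*(s + 1)*log(3) - 162*6**s*s*(s - 3)*(s + 1) + 162*6**s*s*(s - 3)*(s + 1)*log(3) - 2*6**s*s*(s + 1)*(s**2 + 2*s + 1))/(54*2**s*s*(s - 3)*(s + 1)*(s**2 + 2*s + 1))
  -1 < Re(s) < 3

slice at 1, 3/2, 3, transform all 4 pieces, and sum them
[0, 1) adds the kernel integral of t
∫ (t + 3)·t^(s-1) over [1, 3/2)
segment [3/2, 3) carries t*log(t); integrate it
between 3 and ∞ the integrand is t**(-3)·t^(s-1)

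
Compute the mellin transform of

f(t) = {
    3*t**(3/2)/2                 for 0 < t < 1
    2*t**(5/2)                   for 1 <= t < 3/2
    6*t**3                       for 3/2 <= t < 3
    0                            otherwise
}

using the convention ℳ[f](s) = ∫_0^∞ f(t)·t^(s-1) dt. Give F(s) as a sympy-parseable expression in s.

(6*3**(s + 3)*(2*s + 3)*(2*s + 5) + 4*(3/2)**(s + 5/2)*(s + 3)*(2*s + 3) - 6*(3/2)**(s + 3)*(2*s + 3)*(2*s + 5) - 4*(s + 3)*(2*s + 3) + 3*(s + 3)*(2*s + 5))/((s + 3)*(2*s + 3)*(2*s + 5))
  Re(s) > -3/2

the 3 pieces separated at 1, 3/2 each add one integral
∫ over [0, 1) of 3*t**(3/2)/2·t^(s-1) joins the sum
the [1, 3/2) slice contributes ∫ 2*t**(5/2)·t^(s-1) dt
∫ 6*t**3·t^(s-1) over [3/2, 3)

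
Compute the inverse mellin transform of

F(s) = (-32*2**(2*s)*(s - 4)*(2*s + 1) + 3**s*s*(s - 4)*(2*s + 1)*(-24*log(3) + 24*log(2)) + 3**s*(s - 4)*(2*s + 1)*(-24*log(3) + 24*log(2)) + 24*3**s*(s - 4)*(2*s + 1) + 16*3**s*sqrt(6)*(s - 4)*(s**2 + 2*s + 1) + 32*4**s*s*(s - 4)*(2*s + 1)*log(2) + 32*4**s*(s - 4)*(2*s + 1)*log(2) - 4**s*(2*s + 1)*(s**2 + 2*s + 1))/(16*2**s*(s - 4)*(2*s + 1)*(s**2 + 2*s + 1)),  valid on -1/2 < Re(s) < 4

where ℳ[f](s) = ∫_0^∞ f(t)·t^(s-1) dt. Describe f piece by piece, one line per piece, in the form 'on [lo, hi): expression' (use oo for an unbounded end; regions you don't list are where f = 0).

on [0, 3/2): sqrt(t)
on [3/2, 2): t*log(t)
on [2, oo): t**(-4)

treat the 3 regions marked off by 3/2, 2 separately and sum
∫ over [0, 3/2) of sqrt(t)·t^(s-1) joins the sum
on [3/2, 2) integrate f = t*log(t) against the kernel
piece [2, ∞): integrate t**(-4) against the kernel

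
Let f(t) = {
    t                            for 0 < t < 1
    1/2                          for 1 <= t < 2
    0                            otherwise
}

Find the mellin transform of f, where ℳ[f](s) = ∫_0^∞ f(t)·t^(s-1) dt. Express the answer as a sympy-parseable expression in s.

(2**s*(s + 1) + s - 1)/(2*s*(s + 1))
  Re(s) > -1

decompose at 1; ℳ[f](s) sums the 2 pieces' integrals
for t in [0, 1): the term is ∫ t·t^(s-1)
∫ 1/2·t^(s-1) over [1, 2)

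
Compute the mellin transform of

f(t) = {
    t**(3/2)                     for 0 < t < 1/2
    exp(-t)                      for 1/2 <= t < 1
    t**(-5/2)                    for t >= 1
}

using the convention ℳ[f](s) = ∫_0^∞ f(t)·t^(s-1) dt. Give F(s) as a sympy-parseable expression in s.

treat the 3 regions marked off by 1/2, 1 separately and sum
on [0, 1/2) integrate f = t**(3/2) against the kernel
the [1/2, 1) slice contributes ∫ exp(-t)·t^(s-1) dt
∫ over [1, ∞) of t**(-5/2)·t^(s-1) joins the sum

(2*2**s*(2*s - 5)*(2*s + 3)*uppergamma(s, 1/2) - 2*2**s*(2*s - 5)*(2*s + 3)*uppergamma(s, 1) - 4*2**s*(2*s + 3) + sqrt(2)*(2*s - 5))/(2*2**s*(2*s - 5)*(2*s + 3))
  -3/2 < Re(s) < 5/2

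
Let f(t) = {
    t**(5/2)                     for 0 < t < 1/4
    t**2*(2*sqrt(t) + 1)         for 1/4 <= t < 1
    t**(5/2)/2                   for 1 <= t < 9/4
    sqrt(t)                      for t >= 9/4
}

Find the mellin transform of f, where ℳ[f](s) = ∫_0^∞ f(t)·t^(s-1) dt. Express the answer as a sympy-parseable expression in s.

peel off the shared t-power: sqrt(t) on [0, 1/4); 2*sqrt(t) + 1 on [1/4, 1); sqrt(t)/2 on [1, 9/4); …
back out the power substitution: t on [0, 1/2); 2*t + 1 on [1/2, 1); t/2 on [1, 3/2); …
integrate the 4 segments split at 1/4, 1, 9/4, then add the results
for t in [0, 1/4): the term is ∫ t**(5/2)·t^(s-1)
on [1/4, 1) integrate f = t**2*(2*sqrt(t) + 1) against the kernel
∫ over [1, 9/4) of t**(5/2)/2·t^(s-1) joins the sum
∫ over [9/4, ∞) of sqrt(t)·t^(s-1) joins the sum

(320*2**(2*s)*s**2 + 864*2**(2*s)*s + 352*2**(2*s) + 294*3**(2*s)*s**2 + 351*3**(2*s)*s - 474*3**(2*s) - 12*s**2 - 34*s - 14)/(32*2**(2*s)*(4*s**3 + 20*s**2 + 29*s + 10))
  -5/2 < Re(s) < -1/2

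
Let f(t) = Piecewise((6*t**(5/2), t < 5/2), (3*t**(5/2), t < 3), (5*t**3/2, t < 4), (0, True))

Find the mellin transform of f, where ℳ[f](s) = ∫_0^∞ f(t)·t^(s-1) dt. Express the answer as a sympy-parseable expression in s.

slice at 5/2, 3, transform all 3 pieces, and sum them
over [0, 5/2), the kernel integral of 6*t**(5/2) enters the sum
for t in [5/2, 3): the term is ∫ 3*t**(5/2)·t^(s-1)
segment 3 to 4 holds 5*t**3/2; add its integral

(12*3**(s + 5/2)*(s + 3) - 5*3**(s + 3)*(2*s + 5) + 5*4**(s + 3)*(2*s + 5) + 12*(5/2)**(s + 5/2)*(s + 3))/(2*(s + 3)*(2*s + 5))
  Re(s) > -5/2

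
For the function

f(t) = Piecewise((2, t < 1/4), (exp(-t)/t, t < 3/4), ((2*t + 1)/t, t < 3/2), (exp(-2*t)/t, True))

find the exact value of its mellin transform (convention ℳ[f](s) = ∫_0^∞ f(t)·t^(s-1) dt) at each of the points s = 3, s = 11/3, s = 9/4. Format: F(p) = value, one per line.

F(3) = -7*exp(-3/4)/4 + exp(-3) + 5*exp(-1/4)/4 + 271/96
F(11/3) = -uppergamma(8/3, 3/4) - 621*6**(2/3)/5632 + 3*2**(2/3)/1408 + 2**(1/3)*uppergamma(8/3, 3)/8 + uppergamma(8/3, 1/4) + 945*18**(1/3)/704
F(9/4) = -11*sqrt(2)*3**(1/4)/20 - uppergamma(5/4, 3/4) + 2**(3/4)*uppergamma(5/4, 3)/4 + sqrt(2)/36 + uppergamma(5/4, 1/4) + 8*2**(3/4)*3**(1/4)/5

undo the shared t-power: 2*t on [0, 1/4); exp(-t) on [1/4, 3/4); 2*t + 1 on [3/4, 3/2); …
the common scale on t comes off first: t on [0, 1/2); exp(-t/2) on [1/2, 3/2); t + 1 on [3/2, 3); …
cuts at 1/4, 3/4, 3/2: linearity sums the 4 kernel integrals
∫ over [0, 1/4) of 2·t^(s-1) joins the sum
over [1/4, 3/4), the kernel integral of exp(-t)/t enters the sum
between 3/4 and 3/2 the integrand is (2*t + 1)/t·t^(s-1)
segment 3/2 to ∞ holds exp(-2*t)/t; add its integral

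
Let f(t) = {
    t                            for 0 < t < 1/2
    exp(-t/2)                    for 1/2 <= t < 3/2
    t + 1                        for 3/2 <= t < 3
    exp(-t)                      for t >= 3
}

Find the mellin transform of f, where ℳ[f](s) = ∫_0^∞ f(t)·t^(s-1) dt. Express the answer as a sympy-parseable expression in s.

along the cuts 1/2, 3/2, 3, ℳ[f](s) splits into 4 integrals
for t in [0, 1/2): the term is ∫ t·t^(s-1)
the [1/2, 3/2) slice contributes ∫ exp(-t/2)·t^(s-1) dt
on [3/2, 3) integrate f = (t + 1) against the kernel
segment [3, ∞) carries exp(-t); integrate it

(2*2**s*s*(s + 1)*uppergamma(s, 3) - 5*3**s*s - 2*3**s + 2*4**s*s*(s + 1)*uppergamma(s, 1/4) - 2*4**s*s*(s + 1)*uppergamma(s, 3/4) + 8*6**s*s + 2*6**s + s)/(2*2**s*s*(s + 1))
  Re(s) > -1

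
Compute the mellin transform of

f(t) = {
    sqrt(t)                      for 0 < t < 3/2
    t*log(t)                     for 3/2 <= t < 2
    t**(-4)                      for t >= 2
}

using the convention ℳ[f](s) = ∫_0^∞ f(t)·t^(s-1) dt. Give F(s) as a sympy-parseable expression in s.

integrate the 3 segments split at 3/2, 2, then add the results
between 0 and 3/2 the integrand is sqrt(t)·t^(s-1)
between 3/2 and 2 the integrand is t*log(t)·t^(s-1)
[2, ∞) adds the kernel integral of t**(-4)

(-32*2**(2*s)*(s - 4)*(2*s + 1) + 3**s*s*(s - 4)*(2*s + 1)*(-24*log(3) + 24*log(2)) + 3**s*(s - 4)*(2*s + 1)*(-24*log(3) + 24*log(2)) + 24*3**s*(s - 4)*(2*s + 1) + 16*3**s*sqrt(6)*(s - 4)*(s**2 + 2*s + 1) + 32*4**s*s*(s - 4)*(2*s + 1)*log(2) + 32*4**s*(s - 4)*(2*s + 1)*log(2) - 4**s*(2*s + 1)*(s**2 + 2*s + 1))/(16*2**s*(s - 4)*(2*s + 1)*(s**2 + 2*s + 1))
  -1/2 < Re(s) < 4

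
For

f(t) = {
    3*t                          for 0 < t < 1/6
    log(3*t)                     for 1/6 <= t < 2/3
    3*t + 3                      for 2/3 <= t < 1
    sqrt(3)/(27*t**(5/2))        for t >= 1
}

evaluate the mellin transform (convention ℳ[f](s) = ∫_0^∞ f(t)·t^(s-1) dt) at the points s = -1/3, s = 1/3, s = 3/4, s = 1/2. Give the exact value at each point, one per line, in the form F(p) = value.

F(-1/3) = -log(2**(3*12**(1/3)/2 + 3*6**(1/3))) - 9/2 - 3*12**(1/3)/2 + 2*sqrt(3)/153 + 39*6**(1/3)/4
F(1/3) = -13*18**(1/3)/2 + 2*sqrt(3)/117 + log(2**(6**(2/3)/2 + 18**(1/3))) + 25*6**(2/3)/16 + 45/4
F(3/4) = 6**(1/4)*(-436*sqrt(2) + 2*2**(3/4)*3**(1/4) + 65 + log(2**(42 + 84*sqrt(2))) + 180*6**(3/4))/189
F(1/2) = sqrt(6)*(-330 + sqrt(2) + 108*log(2) + 144*sqrt(6))/108

reversing the common scale on t: t on [0, 1/2); log(t) on [1/2, 2); t + 3 on [2, 3); …
integrate the 4 segments split at 1/6, 2/3, 1, then add the results
[0, 1/6) adds the kernel integral of 3*t
between 1/6 and 2/3 the integrand is log(3*t)·t^(s-1)
between 2/3 and 1 the integrand is (3*t + 3)·t^(s-1)
piece [1, ∞): integrate sqrt(3)/(27*t**(5/2)) against the kernel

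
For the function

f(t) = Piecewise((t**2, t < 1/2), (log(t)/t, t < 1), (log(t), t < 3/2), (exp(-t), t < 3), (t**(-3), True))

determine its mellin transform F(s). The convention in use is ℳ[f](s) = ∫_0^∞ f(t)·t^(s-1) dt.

the 5 pieces separated at 1/2, 1, 3/2, 3 each add one integral
on [0, 1/2): add ∫ t**2·t^(s-1) dt
piece [1/2, 1): integrate log(t)/t against the kernel
on [1, 3/2): add ∫ log(t)·t^(s-1) dt
over [3/2, 3), the kernel integral of exp(-t) enters the sum
for t in [3, ∞): the term is ∫ t**(-3)·t^(s-1)

(108*2**s*s**2*(s - 3)*(s + 2)*(s**2 - 2*s + 1)*uppergamma(s, 3/2) - 108*2**s*s**2*(s - 3)*(s + 2)*(s**2 - 2*s + 1)*uppergamma(s, 3) - 108*2**s*s**2*(s - 3)*(s + 2) + 108*2**s*(s - 3)*(s + 2)*(s**2 - 2*s + 1) - 108*3**s*s*(s - 3)*(s + 2)*(s**2 - 2*s + 1)*log(2) + 108*3**s*s*(s - 3)*(s + 2)*(s**2 - 2*s + 1)*log(3) - 108*3**s*(s - 3)*(s + 2)*(s**2 - 2*s + 1) - 4*6**s*s**2*(s + 2)*(s**2 - 2*s + 1) + 216*s**3*(s - 3)*(s + 2)*log(2) - 216*s**2*(s - 3)*(s + 2)*log(2) + 216*s**2*(s - 3)*(s + 2) + 27*s**2*(s - 3)*(s**2 - 2*s + 1))/(108*2**s*s**2*(s - 3)*(s + 2)*(s**2 - 2*s + 1))
  -2 < Re(s) < 3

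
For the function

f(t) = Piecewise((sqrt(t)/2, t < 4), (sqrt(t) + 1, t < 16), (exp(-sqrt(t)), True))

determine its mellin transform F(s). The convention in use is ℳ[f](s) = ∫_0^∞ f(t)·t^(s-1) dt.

remove the power substitution first: t/2 on [0, 2); t + 1 on [2, 4); exp(-t) on [4, ∞)
strip the common scale on t: t on [0, 1); 2*t + 1 on [1, 2); exp(-2*t) on [2, ∞)
treat the 3 regions marked off by 4, 16 separately and sum
[0, 4) adds the kernel integral of sqrt(t)/2
segment [4, 16) carries (sqrt(t) + 1); integrate it
over [16, ∞), the kernel integral of exp(-sqrt(t)) enters the sum

(-16**s + 10*2**(6*s)*s - 4*2**(4*s)*s + 2*2**(2*s)*s*(2*s + 1)*uppergamma(2*s, 4) + 64**s)/(4**s*s*(2*s + 1))
  Re(s) > -1/2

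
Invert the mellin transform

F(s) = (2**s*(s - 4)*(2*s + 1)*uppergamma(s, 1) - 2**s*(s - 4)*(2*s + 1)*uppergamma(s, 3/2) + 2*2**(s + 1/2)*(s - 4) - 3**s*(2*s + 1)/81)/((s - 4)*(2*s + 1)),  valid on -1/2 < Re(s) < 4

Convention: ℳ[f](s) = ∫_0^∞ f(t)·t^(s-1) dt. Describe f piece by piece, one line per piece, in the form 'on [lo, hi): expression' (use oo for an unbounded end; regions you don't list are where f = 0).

along the cuts 2, 3, ℳ[f](s) splits into 3 integrals
[0, 2) adds the kernel integral of sqrt(t)
between 2 and 3 the integrand is exp(-t/2)·t^(s-1)
piece [3, ∞): integrate t**(-4) against the kernel

on [0, 2): sqrt(t)
on [2, 3): exp(-t/2)
on [3, oo): t**(-4)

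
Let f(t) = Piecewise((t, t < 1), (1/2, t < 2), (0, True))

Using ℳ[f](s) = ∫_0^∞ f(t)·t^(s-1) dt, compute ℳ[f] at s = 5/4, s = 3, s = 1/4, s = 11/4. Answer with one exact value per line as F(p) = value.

F(5/4) = 2/45 + 4*2**(1/4)/5
F(3) = 17/12
F(1/4) = -6/5 + 2*2**(1/4)
F(11/4) = 14/165 + 8*2**(3/4)/11

decompose at 1; ℳ[f](s) sums the 2 pieces' integrals
on [0, 1): add ∫ t·t^(s-1) dt
segment 1 to 2 holds 1/2; add its integral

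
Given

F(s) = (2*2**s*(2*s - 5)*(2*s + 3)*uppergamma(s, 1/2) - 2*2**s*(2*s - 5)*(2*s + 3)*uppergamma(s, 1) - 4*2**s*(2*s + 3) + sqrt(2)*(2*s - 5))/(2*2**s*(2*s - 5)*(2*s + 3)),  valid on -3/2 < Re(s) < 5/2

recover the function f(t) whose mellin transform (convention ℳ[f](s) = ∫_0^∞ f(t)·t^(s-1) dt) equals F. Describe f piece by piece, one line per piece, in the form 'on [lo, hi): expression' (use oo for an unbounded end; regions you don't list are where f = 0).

decompose at 1/2, 1; ℳ[f](s) sums the 3 pieces' integrals
segment 0 to 1/2 holds t**(3/2); add its integral
over [1/2, 1), the kernel integral of exp(-t) enters the sum
segment [1, ∞) carries t**(-5/2); integrate it

on [0, 1/2): t**(3/2)
on [1/2, 1): exp(-t)
on [1, oo): t**(-5/2)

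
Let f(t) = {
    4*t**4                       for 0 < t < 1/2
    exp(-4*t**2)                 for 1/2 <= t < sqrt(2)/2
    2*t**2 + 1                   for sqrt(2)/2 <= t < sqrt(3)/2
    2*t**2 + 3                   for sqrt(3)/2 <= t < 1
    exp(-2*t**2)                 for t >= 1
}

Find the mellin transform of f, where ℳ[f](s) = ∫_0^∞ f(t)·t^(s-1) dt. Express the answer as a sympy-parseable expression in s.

(2*2**(s/2)*s*(s + 2)*(s + 4)*uppergamma(s/2, 2) - 8*2**(s/2)*s*(s + 4) - 8*2**(s/2)*(s + 4) + 20*2**s*s*(s + 4) + 24*2**s*(s + 4) - 8*3**(s/2)*s*(s + 4) - 16*3**(s/2)*(s + 4) + 2*s*(s + 2)*(s + 4)*uppergamma(s/2, 1) - 2*s*(s + 2)*(s + 4)*uppergamma(s/2, 2) + s*(s + 2))/(4*2**s*s*(s + 2)*(s + 4))
  Re(s) > -4

invert the power substitution to get 4*t**2 on [0, 1/4); exp(-4*t) on [1/4, 1/2); 2*t + 1 on [1/2, 3/4); …
the common scale on t comes off first: t**2 on [0, 1/2); exp(-2*t) on [1/2, 1); t + 1 on [1, 3/2); …
along the cuts 1/2, sqrt(2)/2, sqrt(3)/2, 1, ℳ[f](s) splits into 5 integrals
piece [0, 1/2): integrate 4*t**4 against the kernel
piece [1/2, sqrt(2)/2): integrate exp(-4*t**2) against the kernel
∫ (2*t**2 + 1)·t^(s-1) over [sqrt(2)/2, sqrt(3)/2)
between sqrt(3)/2 and 1 the integrand is (2*t**2 + 3)·t^(s-1)
over [1, ∞), the kernel integral of exp(-2*t**2) enters the sum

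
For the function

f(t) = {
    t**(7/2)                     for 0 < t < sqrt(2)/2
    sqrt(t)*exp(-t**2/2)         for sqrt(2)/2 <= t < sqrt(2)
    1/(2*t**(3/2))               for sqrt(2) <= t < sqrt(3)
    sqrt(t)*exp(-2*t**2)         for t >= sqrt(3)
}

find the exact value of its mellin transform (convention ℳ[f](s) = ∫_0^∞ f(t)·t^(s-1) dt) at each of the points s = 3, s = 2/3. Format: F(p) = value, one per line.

F(3) = -2**(3/4)*uppergamma(7/4, 1) - 101*2**(3/4)/312 + 2**(1/4)*uppergamma(7/4, 6)/8 + 3**(3/4)/3 + 2**(3/4)*uppergamma(7/4, 1/4)
F(2/3) = -3**(7/12)/5 - 2**(7/12)*uppergamma(7/12, 1)/2 + 2**(5/12)*uppergamma(7/12, 6)/4 + 3*2**(11/12)/100 + 3*2**(7/12)/10 + 2**(7/12)*uppergamma(7/12, 1/4)/2

strip the shared t-power: t**3 on [0, sqrt(2)/2); exp(-t**2/2) on [sqrt(2)/2, sqrt(2)); 1/(2*t**2) on [sqrt(2), sqrt(3)); …
reversing the power substitution: t**(3/2) on [0, 1/2); exp(-t/2) on [1/2, 2); 1/(2*t) on [2, 3); …
integrate the 4 segments split at sqrt(2)/2, sqrt(2), sqrt(3), then add the results
∫ t**(7/2)·t^(s-1) over [0, sqrt(2)/2)
between sqrt(2)/2 and sqrt(2) the integrand is sqrt(t)*exp(-t**2/2)·t^(s-1)
segment [sqrt(2), sqrt(3)) carries 1/(2*t**(3/2)); integrate it
[sqrt(3), ∞) adds the kernel integral of sqrt(t)*exp(-2*t**2)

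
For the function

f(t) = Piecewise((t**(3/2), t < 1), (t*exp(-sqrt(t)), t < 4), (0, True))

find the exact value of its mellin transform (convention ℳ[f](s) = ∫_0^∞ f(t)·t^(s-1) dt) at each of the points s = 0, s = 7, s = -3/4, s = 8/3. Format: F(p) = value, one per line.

strip the power substitution: t**3 on [0, 1); t**2*exp(-t) on [1, 2)
strip the shared t-power: t on [0, 1); exp(-t) on [1, 2)
split f at 1: ℳ[f](s) collects 2 kernel integrals
∫ over [0, 1) of t**(3/2)·t^(s-1) joins the sum
between 1 and 4 the integrand is t*exp(-sqrt(t))·t^(s-1)

F(0) = -6*exp(-2) + 2/3 + 4*exp(-1)
F(7) = -19324958519296*exp(-2) + 2/17 + 7109254944152*exp(-1)
F(-3/4) = -2*sqrt(pi)*erfc(sqrt(2)) + 2*sqrt(pi)*erfc(1) + 4/3
F(8/3) = -2*uppergamma(22/3, 2) + 6/25 + 2*uppergamma(22/3, 1)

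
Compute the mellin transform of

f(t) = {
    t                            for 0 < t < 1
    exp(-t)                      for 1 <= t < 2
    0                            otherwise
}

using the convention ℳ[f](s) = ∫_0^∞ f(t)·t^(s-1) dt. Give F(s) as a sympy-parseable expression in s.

treat the 2 regions marked off by 1 separately and sum
segment [0, 1) carries t; integrate it
over [1, 2), the kernel integral of exp(-t) enters the sum

((s + 1)*uppergamma(s, 1) - (s + 1)*uppergamma(s, 2) + 1)/(s + 1)
  Re(s) > -1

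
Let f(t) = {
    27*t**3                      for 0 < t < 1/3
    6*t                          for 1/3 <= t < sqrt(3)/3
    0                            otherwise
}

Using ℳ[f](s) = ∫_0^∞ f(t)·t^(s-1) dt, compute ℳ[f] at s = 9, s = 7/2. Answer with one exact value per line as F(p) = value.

undo the common scale on t: t**3 on [0, 1); 2*t on [1, sqrt(3))
strip the power substitution: t**(3/2) on [0, 1); 2*sqrt(t) on [1, 3)
decompose at 1/3; ℳ[f](s) sums the 2 pieces' integrals
on [0, 1/3): add ∫ 27*t**3·t^(s-1) dt
between 1/3 and sqrt(3)/3 the integrand is 6*t·t^(s-1)

F(9) = 2909/1180980
F(7/2) = -34*sqrt(3)/9477 + 4*3**(3/4)/81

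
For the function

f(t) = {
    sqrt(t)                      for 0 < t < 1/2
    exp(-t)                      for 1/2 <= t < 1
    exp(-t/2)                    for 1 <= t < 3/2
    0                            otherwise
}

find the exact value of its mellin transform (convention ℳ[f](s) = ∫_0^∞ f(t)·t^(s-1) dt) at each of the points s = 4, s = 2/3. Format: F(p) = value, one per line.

the 3 pieces separated at 1/2, 1 each add one integral
on [0, 1/2): add ∫ sqrt(t)·t^(s-1) dt
on [1/2, 1): add ∫ exp(-t)·t^(s-1) dt
over [1, 3/2), the kernel integral of exp(-t/2) enters the sum

F(4) = -807*exp(-3/4)/4 - 16*exp(-1) + sqrt(2)/144 + 1343*exp(-1/2)/8
F(2/3) = -2**(2/3)*uppergamma(2/3, 3/4) - uppergamma(2/3, 1) + 3*2**(5/6)/14 + uppergamma(2/3, 1/2) + 2**(2/3)*uppergamma(2/3, 1/2)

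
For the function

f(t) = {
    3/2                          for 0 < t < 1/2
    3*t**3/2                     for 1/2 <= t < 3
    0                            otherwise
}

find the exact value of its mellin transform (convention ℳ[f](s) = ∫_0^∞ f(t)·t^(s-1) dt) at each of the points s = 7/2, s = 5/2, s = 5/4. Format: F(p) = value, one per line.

decompose at 1/2; ℳ[f](s) sums the 2 pieces' integrals
for t in [0, 1/2): the term is ∫ 3/2·t^(s-1)
∫ over [1/2, 3) of 3*t**3/2·t^(s-1) joins the sum

F(7/2) = 291*sqrt(2)/11648 + 2187*sqrt(3)/13
F(5/2) = 249*sqrt(2)/3520 + 729*sqrt(3)/11
F(5/4) = 393*2**(3/4)/1360 + 486*3**(1/4)/17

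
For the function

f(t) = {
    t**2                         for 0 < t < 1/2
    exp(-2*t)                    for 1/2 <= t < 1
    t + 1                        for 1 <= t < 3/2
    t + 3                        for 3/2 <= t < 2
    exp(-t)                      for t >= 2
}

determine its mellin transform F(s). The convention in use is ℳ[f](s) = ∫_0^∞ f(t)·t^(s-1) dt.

breakpoints 1/2, 1, 3/2, 2: one integral from each of the 5 segments
over [0, 1/2), the kernel integral of t**2 enters the sum
over [1/2, 1), the kernel integral of exp(-2*t) enters the sum
piece [1, 3/2): integrate (t + 1) against the kernel
∫ over [3/2, 2) of (t + 3)·t^(s-1) joins the sum
segment 2 to ∞ holds exp(-t); add its integral

(20*2**(2*s)*s*(s + 2) + 12*2**(2*s)*(s + 2) + 4*2**s*s*(s + 1)*(s + 2)*uppergamma(s, 2) - 8*2**s*s*(s + 2) - 4*2**s*(s + 2) - 8*3**s*s*(s + 2) - 8*3**s*(s + 2) + 4*s*(s + 1)*(s + 2)*uppergamma(s, 1) - 4*s*(s + 1)*(s + 2)*uppergamma(s, 2) + s*(s + 1))/(4*2**s*s*(s + 1)*(s + 2))
  Re(s) > -2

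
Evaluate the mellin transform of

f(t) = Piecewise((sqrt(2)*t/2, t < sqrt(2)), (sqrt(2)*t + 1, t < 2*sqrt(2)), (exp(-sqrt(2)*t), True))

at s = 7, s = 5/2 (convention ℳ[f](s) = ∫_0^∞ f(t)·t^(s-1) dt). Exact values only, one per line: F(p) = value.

F(7) = sqrt(2)*(15295 + 4593*exp(4))*exp(-4)/7
F(5/2) = 2**(1/4)*(sqrt(2)*(105*sqrt(pi)*exp(4)*erfc(2) + 1540)/560 + (-768 + 6912*sqrt(2))*exp(4)/560)*exp(-4)

undo the power substitution: sqrt(2)*sqrt(t)/2 on [0, 2); sqrt(2)*sqrt(t) + 1 on [2, 8); exp(-sqrt(2)*sqrt(t)) on [8, ∞)
remove the common scale on t first: sqrt(t) on [0, 1); 2*sqrt(t) + 1 on [1, 4); exp(-2*sqrt(t)) on [4, ∞)
the power substitution comes off first: t on [0, 1); 2*t + 1 on [1, 2); exp(-2*t) on [2, ∞)
integrate the 3 segments split at sqrt(2), 2*sqrt(2), then add the results
segment 0 to sqrt(2) holds sqrt(2)*t/2; add its integral
[sqrt(2), 2*sqrt(2)) adds the kernel integral of (sqrt(2)*t + 1)
on [2*sqrt(2), ∞) integrate f = exp(-sqrt(2)*t) against the kernel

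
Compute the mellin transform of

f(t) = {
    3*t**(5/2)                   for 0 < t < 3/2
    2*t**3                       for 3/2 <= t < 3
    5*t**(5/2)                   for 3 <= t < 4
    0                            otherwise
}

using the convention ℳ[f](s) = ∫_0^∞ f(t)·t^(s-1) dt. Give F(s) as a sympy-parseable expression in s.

cuts at 3/2, 3: linearity sums the 3 kernel integrals
segment 0 to 3/2 holds 3*t**(5/2); add its integral
on [3/2, 3): add ∫ 2*t**3·t^(s-1) dt
over [3, 4), the kernel integral of 5*t**(5/2) enters the sum

2*(-5*3**(s + 5/2)*(s + 3) + 3**(s + 3)*(2*s + 5) + 3*(3/2)**(s + 5/2)*(s + 3) - (3/2)**(s + 3)*(2*s + 5) + 5*4**(s + 5/2)*(s + 3))/((s + 3)*(2*s + 5))
  Re(s) > -5/2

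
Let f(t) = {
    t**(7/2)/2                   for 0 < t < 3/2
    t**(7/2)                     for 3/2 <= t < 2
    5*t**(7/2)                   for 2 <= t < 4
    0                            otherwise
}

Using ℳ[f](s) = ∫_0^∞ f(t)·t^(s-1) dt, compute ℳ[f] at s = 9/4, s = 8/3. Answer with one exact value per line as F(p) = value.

F(9/4) = -512*2**(3/4)/23 - 243*2**(1/4)*3**(3/4)/736 + 40960*sqrt(2)/23
F(8/3) = -1536*2**(1/6)/37 - 2187*2**(5/6)*3**(1/6)/4736 + 122880*2**(1/3)/37

along the cuts 3/2, 2, ℳ[f](s) splits into 3 integrals
on [0, 3/2): add ∫ t**(7/2)/2·t^(s-1) dt
the [3/2, 2) slice contributes ∫ t**(7/2)·t^(s-1) dt
the [2, 4) slice contributes ∫ 5*t**(7/2)·t^(s-1) dt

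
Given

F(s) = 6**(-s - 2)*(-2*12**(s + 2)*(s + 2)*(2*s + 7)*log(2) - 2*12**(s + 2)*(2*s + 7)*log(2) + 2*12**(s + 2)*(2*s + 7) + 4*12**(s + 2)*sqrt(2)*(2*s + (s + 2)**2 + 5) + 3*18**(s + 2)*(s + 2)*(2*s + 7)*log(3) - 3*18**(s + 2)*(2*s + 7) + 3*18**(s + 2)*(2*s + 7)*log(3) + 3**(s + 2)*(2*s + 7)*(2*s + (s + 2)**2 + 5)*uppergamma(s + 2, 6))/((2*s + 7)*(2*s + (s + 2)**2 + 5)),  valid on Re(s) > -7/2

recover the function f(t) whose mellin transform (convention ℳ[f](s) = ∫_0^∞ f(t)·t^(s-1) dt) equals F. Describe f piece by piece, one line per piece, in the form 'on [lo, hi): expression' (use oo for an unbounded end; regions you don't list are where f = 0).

peel off the shared t-power: t**(3/2) on [0, 2); t*log(t) on [2, 3); exp(-2*t) on [3, ∞)
split f at 2, 3: ℳ[f](s) collects 3 kernel integrals
segment [0, 2) carries t**(7/2); integrate it
on [2, 3): add ∫ t**3*log(t)·t^(s-1) dt
∫ over [3, ∞) of t**2*exp(-2*t)·t^(s-1) joins the sum

on [0, 2): t**(7/2)
on [2, 3): t**3*log(t)
on [3, oo): t**2*exp(-2*t)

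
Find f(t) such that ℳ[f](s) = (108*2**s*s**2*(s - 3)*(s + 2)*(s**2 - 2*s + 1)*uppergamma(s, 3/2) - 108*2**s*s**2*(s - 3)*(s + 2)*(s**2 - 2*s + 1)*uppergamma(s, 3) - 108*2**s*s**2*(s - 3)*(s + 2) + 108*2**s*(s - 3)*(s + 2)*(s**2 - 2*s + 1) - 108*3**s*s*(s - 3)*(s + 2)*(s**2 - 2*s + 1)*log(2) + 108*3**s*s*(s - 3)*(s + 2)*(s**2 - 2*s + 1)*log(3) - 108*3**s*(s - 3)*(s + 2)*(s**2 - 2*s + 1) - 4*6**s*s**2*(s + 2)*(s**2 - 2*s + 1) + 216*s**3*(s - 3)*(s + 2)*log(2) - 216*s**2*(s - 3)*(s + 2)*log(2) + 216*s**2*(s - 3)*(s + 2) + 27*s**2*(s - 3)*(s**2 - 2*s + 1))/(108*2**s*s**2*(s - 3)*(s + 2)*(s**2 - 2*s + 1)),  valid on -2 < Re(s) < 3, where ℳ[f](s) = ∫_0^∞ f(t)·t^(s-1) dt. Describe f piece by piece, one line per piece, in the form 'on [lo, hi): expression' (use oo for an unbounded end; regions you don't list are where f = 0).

on [0, 1/2): t**2
on [1/2, 1): log(t)/t
on [1, 3/2): log(t)
on [3/2, 3): exp(-t)
on [3, oo): t**(-3)

along the cuts 1/2, 1, 3/2, 3, ℳ[f](s) splits into 5 integrals
on [0, 1/2): add ∫ t**2·t^(s-1) dt
over [1/2, 1), the kernel integral of log(t)/t enters the sum
over [1, 3/2), the kernel integral of log(t) enters the sum
over [3/2, 3), the kernel integral of exp(-t) enters the sum
∫ over [3, ∞) of t**(-3)·t^(s-1) joins the sum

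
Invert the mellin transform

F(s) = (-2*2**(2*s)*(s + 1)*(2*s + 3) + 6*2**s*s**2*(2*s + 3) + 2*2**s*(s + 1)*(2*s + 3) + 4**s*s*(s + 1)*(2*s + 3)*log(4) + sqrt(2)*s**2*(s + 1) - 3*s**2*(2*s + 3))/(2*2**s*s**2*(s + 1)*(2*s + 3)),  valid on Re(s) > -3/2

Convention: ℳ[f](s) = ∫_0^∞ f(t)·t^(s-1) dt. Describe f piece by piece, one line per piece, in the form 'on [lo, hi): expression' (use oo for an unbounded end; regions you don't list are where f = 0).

on [0, 1/2): t**(3/2)
on [1/2, 1): 3*t
on [1, 2): log(t)

linearity at 1/2, 1 turns ℳ[f](s) into 3 summed integrals
∫ over [0, 1/2) of t**(3/2)·t^(s-1) joins the sum
on [1/2, 1) integrate f = 3*t against the kernel
segment [1, 2) carries log(t); integrate it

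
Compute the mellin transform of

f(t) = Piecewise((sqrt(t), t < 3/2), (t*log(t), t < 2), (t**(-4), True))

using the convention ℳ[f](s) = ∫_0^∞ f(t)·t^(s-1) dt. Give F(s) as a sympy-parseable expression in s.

f breaks at 3/2, 2 into 3 integrals to sum
on [0, 3/2): add ∫ sqrt(t)·t^(s-1) dt
piece [3/2, 2): integrate t*log(t) against the kernel
for t in [2, ∞): the term is ∫ t**(-4)·t^(s-1)

(-32*2**(2*s)*(s - 4)*(2*s + 1) + 3**s*s*(s - 4)*(2*s + 1)*(-24*log(3) + 24*log(2)) + 3**s*(s - 4)*(2*s + 1)*(-24*log(3) + 24*log(2)) + 24*3**s*(s - 4)*(2*s + 1) + 16*3**s*sqrt(6)*(s - 4)*(s**2 + 2*s + 1) + 32*4**s*s*(s - 4)*(2*s + 1)*log(2) + 32*4**s*(s - 4)*(2*s + 1)*log(2) - 4**s*(2*s + 1)*(s**2 + 2*s + 1))/(16*2**s*(s - 4)*(2*s + 1)*(s**2 + 2*s + 1))
  -1/2 < Re(s) < 4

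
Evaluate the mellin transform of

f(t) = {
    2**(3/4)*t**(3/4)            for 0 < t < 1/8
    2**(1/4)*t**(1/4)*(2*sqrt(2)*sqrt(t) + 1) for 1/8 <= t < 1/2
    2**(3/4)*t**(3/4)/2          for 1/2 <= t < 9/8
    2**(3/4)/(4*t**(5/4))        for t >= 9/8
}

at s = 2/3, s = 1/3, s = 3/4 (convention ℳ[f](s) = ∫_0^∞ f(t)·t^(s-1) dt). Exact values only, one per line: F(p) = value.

F(2/3) = sqrt(2)*(-5670 + 16884*2**(5/6) + 12221*3**(5/6))/31416
F(1/3) = sqrt(2)*(-6534 + 9149*3**(1/6) + 18612*2**(1/6))/12012
F(3/4) = 33*2**(1/4)/16

remove the common scale on t first: t**(3/4) on [0, 1/4); t**(1/4)*(2*sqrt(t) + 1) on [1/4, 1); t**(3/4)/2 on [1, 9/4); …
undo the power substitution: t**(3/2) on [0, 1/2); sqrt(t)*(2*t + 1) on [1/2, 1); t**(3/2)/2 on [1, 3/2); …
strip the shared t-power: t on [0, 1/2); 2*t + 1 on [1/2, 1); t/2 on [1, 3/2); …
breakpoints 1/8, 1/2, 9/8: one integral from each of the 4 segments
piece [0, 1/8): integrate 2**(3/4)*t**(3/4) against the kernel
segment 1/8 to 1/2 holds 2**(1/4)*t**(1/4)*(2*sqrt(2)*sqrt(t) + 1); add its integral
for t in [1/2, 9/8): the term is ∫ 2**(3/4)*t**(3/4)/2·t^(s-1)
over [9/8, ∞), the kernel integral of 2**(3/4)/(4*t**(5/4)) enters the sum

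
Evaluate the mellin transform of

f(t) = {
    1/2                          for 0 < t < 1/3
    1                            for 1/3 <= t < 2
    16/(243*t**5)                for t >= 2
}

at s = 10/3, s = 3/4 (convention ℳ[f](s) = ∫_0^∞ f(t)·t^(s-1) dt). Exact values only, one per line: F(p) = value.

F(10/3) = 3**(2/3)*(-9 + 3904*6**(1/3))/4860
F(3/4) = -2*3**(1/4)/9 + 5510*2**(3/4)/4131

peel off the common scale on t: 1/2 on [0, 1); 1 on [1, 6); 16/t**5 on [6, ∞)
peel off the shared t-power: t/2 on [0, 1); t on [1, 6); 16/t**4 on [6, ∞)
remove the common scale on t first: t on [0, 1/2); 2*t on [1/2, 3); t**(-4) on [3, ∞)
integrate the 3 segments split at 1/3, 2, then add the results
∫ 1/2·t^(s-1) over [0, 1/3)
[1/3, 2) adds the kernel integral of 1
on [2, ∞) integrate f = 16/(243*t**5) against the kernel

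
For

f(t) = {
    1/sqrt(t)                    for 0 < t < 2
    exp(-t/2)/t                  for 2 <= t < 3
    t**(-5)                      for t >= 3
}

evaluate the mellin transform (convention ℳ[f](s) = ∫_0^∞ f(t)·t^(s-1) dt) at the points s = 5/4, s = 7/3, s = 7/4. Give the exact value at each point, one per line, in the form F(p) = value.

F(5/4) = -2**(1/4)*uppergamma(1/4, 3/2) + 4*3**(1/4)/1215 + 2**(1/4)*uppergamma(1/4, 1) + 4*2**(3/4)/3
F(7/3) = -2*2**(1/3)*uppergamma(4/3, 3/2) + 3**(1/3)/72 + 2*2**(1/3)*uppergamma(4/3, 1) + 12*2**(5/6)/11
F(7/4) = -2**(3/4)*uppergamma(3/4, 3/2) + 4*3**(3/4)/1053 + 2**(3/4)*uppergamma(3/4, 1) + 8*2**(1/4)/5

back out the shared t-power: sqrt(t) on [0, 2); exp(-t/2) on [2, 3); t**(-4) on [3, ∞)
the 3 pieces separated at 2, 3 each add one integral
over [0, 2), the kernel integral of 1/sqrt(t) enters the sum
between 2 and 3 the integrand is exp(-t/2)/t·t^(s-1)
piece [3, ∞): integrate t**(-5) against the kernel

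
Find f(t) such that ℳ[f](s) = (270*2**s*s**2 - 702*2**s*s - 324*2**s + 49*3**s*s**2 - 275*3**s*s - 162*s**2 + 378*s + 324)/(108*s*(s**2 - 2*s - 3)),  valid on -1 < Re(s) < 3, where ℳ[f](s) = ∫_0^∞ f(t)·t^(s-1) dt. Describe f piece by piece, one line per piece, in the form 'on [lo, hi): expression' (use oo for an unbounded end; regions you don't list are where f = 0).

on [0, 1): t/2
on [1, 2): t + 1
on [2, 3): t/4
on [3, oo): 8/t**3

peel off the common scale on t: t on [0, 1/2); 2*t + 1 on [1/2, 1); t/2 on [1, 3/2); …
decompose at 1, 2, 3; ℳ[f](s) sums the 4 pieces' integrals
∫ over [0, 1) of t/2·t^(s-1) joins the sum
for t in [1, 2): the term is ∫ (t + 1)·t^(s-1)
between 2 and 3 the integrand is t/4·t^(s-1)
over [3, ∞), the kernel integral of 8/t**3 enters the sum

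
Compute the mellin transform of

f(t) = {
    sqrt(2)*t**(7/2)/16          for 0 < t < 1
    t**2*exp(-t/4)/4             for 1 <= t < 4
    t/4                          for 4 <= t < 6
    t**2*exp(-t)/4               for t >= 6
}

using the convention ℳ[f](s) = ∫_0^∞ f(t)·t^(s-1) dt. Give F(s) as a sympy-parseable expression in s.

2**(s - 3)*(24**s*(-16*s - 56) + 32*24**s*(s + 1)*(2*s + 7)*uppergamma(s + 2, 1/4) - 32*24**s*(s + 1)*(2*s + 7)*uppergamma(s + 2, 1) + 2*6**s*(s + 1)*(2*s + 7)*uppergamma(s + 2, 6) + sqrt(2)*6**s*(s + 1) + 6**(2*s + 1)*(4*s + 14))/(12**s*(s + 1)*(2*s + 7))
  Re(s) > -7/2

peel off the common scale on t: t**(7/2) on [0, 1/2); t**2*exp(-t/2) on [1/2, 2); t/2 on [2, 3); …
reversing the shared t-power: t**(3/2) on [0, 1/2); exp(-t/2) on [1/2, 2); 1/(2*t) on [2, 3); …
f breaks at 1, 4, 6 into 4 integrals to sum
on [0, 1) integrate f = sqrt(2)*t**(7/2)/16 against the kernel
[1, 4) adds the kernel integral of t**2*exp(-t/4)/4
over [4, 6), the kernel integral of t/4 enters the sum
on [6, ∞) integrate f = t**2*exp(-t)/4 against the kernel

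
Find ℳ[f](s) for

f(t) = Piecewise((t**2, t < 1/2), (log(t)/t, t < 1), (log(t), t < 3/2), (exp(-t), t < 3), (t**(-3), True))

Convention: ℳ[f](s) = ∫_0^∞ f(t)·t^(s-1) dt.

(108*2**s*s**2*(s - 3)*(s + 2)*(s**2 - 2*s + 1)*uppergamma(s, 3/2) - 108*2**s*s**2*(s - 3)*(s + 2)*(s**2 - 2*s + 1)*uppergamma(s, 3) - 108*2**s*s**2*(s - 3)*(s + 2) + 108*2**s*(s - 3)*(s + 2)*(s**2 - 2*s + 1) - 108*3**s*s*(s - 3)*(s + 2)*(s**2 - 2*s + 1)*log(2) + 108*3**s*s*(s - 3)*(s + 2)*(s**2 - 2*s + 1)*log(3) - 108*3**s*(s - 3)*(s + 2)*(s**2 - 2*s + 1) - 4*6**s*s**2*(s + 2)*(s**2 - 2*s + 1) + 216*s**3*(s - 3)*(s + 2)*log(2) - 216*s**2*(s - 3)*(s + 2)*log(2) + 216*s**2*(s - 3)*(s + 2) + 27*s**2*(s - 3)*(s**2 - 2*s + 1))/(108*2**s*s**2*(s - 3)*(s + 2)*(s**2 - 2*s + 1))
  -2 < Re(s) < 3

slice at 1/2, 1, 3/2, 3, transform all 5 pieces, and sum them
segment [0, 1/2) carries t**2; integrate it
over [1/2, 1), the kernel integral of log(t)/t enters the sum
for t in [1, 3/2): the term is ∫ log(t)·t^(s-1)
over [3/2, 3), the kernel integral of exp(-t) enters the sum
on [3, ∞): add ∫ t**(-3)·t^(s-1) dt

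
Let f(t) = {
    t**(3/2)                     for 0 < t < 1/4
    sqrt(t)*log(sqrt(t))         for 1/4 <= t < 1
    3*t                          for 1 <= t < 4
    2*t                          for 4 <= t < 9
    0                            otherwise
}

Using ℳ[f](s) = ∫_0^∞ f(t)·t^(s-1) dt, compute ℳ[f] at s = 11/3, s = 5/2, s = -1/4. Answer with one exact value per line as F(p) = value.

F(11/3) = -5877/8750 + 2991*2**(2/3)/19840000 + 3*2**(2/3)*log(2)/6400 + 768*2**(1/3)/7 + 59049*3**(1/3)/7
F(5/2) = log(2)/192 + 9213567/7168
F(-1/4) = sqrt(2)*(-180*sqrt(2) + 60*log(2) + 203 + 120*sqrt(6))/30

reversing the shared t-power: t**(5/2) on [0, 1/4); t**(3/2)*log(sqrt(t)) on [1/4, 1); 3*t**2 on [1, 4); …
peel off the shared t-power: sqrt(t) on [0, 1/4); log(sqrt(t))/sqrt(t) on [1/4, 1); 3 on [1, 4); …
invert the power substitution to get t on [0, 1/2); log(t)/t on [1/2, 1); 3 on [1, 2); …
summing 4 kernel integrals split by 1/4, 1, 4 yields ℳ[f](s)
for t in [0, 1/4): the term is ∫ t**(3/2)·t^(s-1)
∫ sqrt(t)*log(sqrt(t))·t^(s-1) over [1/4, 1)
∫ over [1, 4) of 3*t·t^(s-1) joins the sum
the [4, 9) slice contributes ∫ 2*t·t^(s-1) dt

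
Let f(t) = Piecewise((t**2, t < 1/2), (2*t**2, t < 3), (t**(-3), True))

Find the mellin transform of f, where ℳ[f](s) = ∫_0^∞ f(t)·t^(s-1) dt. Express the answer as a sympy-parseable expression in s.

(1940*6**s*s - 5840*6**s - 27*s + 81)/(108*2**s*(s**2 - s - 6))
  -2 < Re(s) < 3

the shared t-power comes off first: t**3 on [0, 1/2); 2*t**3 on [1/2, 3); t**(-2) on [3, ∞)
back out the shared t-power: t on [0, 1/2); 2*t on [1/2, 3); t**(-4) on [3, ∞)
treat the 3 regions marked off by 1/2, 3 separately and sum
over [0, 1/2), the kernel integral of t**2 enters the sum
∫ over [1/2, 3) of 2*t**2·t^(s-1) joins the sum
piece [3, ∞): integrate t**(-3) against the kernel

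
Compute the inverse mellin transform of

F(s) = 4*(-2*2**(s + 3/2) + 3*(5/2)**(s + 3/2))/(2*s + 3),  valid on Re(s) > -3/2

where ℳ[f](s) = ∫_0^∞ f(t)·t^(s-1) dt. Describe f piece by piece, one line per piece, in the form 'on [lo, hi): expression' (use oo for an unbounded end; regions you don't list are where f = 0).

along the cuts 2, ℳ[f](s) splits into 2 integrals
the [0, 2) slice contributes ∫ 2*t**(3/2)·t^(s-1) dt
for t in [2, 5/2): the term is ∫ 6*t**(3/2)·t^(s-1)

on [0, 2): 2*t**(3/2)
on [2, 5/2): 6*t**(3/2)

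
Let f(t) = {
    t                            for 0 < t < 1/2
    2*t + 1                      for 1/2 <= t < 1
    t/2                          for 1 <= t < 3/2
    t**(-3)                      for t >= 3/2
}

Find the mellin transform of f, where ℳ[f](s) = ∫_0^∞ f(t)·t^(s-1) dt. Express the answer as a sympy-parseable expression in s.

(270*2**s*s**2 - 702*2**s*s - 324*2**s + 49*3**s*s**2 - 275*3**s*s - 162*s**2 + 378*s + 324)/(108*2**s*s*(s**2 - 2*s - 3))
  -1 < Re(s) < 3

slice at 1/2, 1, 3/2, transform all 4 pieces, and sum them
segment 0 to 1/2 holds t; add its integral
over [1/2, 1), the kernel integral of (2*t + 1) enters the sum
for t in [1, 3/2): the term is ∫ t/2·t^(s-1)
piece [3/2, ∞): integrate t**(-3) against the kernel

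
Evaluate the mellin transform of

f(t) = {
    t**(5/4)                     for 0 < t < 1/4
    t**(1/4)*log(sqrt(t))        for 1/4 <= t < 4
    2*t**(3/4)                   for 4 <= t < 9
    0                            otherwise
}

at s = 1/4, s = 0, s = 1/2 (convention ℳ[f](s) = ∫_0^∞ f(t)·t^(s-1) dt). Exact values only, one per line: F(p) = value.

peel off the power substitution: t**(5/2) on [0, 1/2); sqrt(t)*log(t) on [1/2, 2); 2*t**(3/2) on [2, 3)
peel off the shared t-power: t**2 on [0, 1/2); log(t) on [1/2, 2); 2*t on [2, 3)
cuts at 1/4, 4: linearity sums the 3 kernel integrals
∫ over [0, 1/4) of t**(5/4)·t^(s-1) joins the sum
∫ t**(1/4)*log(sqrt(t))·t^(s-1) over [1/4, 4)
on [4, 9): add ∫ 2*t**(3/4)·t^(s-1) dt

F(1/4) = 5*log(2) + 85/12
F(0) = sqrt(2)*(-277 + 180*log(2) + 120*sqrt(6))/30
F(1/2) = sqrt(2)*(-9979 + 3780*log(2) + 9072*sqrt(6))/1260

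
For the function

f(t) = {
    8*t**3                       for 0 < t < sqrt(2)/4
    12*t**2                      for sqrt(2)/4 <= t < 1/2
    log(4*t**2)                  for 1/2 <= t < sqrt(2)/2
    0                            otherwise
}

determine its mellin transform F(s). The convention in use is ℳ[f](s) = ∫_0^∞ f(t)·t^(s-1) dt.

back out the common scale on t: t**3 on [0, sqrt(2)/2); 3*t**2 on [sqrt(2)/2, 1); log(t**2) on [1, sqrt(2))
undo the power substitution: t**(3/2) on [0, 1/2); 3*t on [1/2, 1); log(t) on [1, 2)
breakpoints sqrt(2)/4, 1/2: one integral from each of the 3 segments
over [0, sqrt(2)/4), the kernel integral of 8*t**3 enters the sum
segment sqrt(2)/4 to 1/2 holds 12*t**2; add its integral
the [1/2, sqrt(2)/2) slice contributes ∫ log(4*t**2)·t^(s-1) dt

(sqrt(2)/4)**s*(12*2**(s/2)*s**2*(s + 3) + 8*2**(s/2)*(s + 2)*(s + 3) + 4*2**s*s*(s + 2)*(s + 3)*log(2) - 8*2**s*(s + 2)*(s + 3) + sqrt(2)*s**2*(s + 2) - 6*s**2*(s + 3))/(4*s**2*(s + 2)*(s + 3))
  Re(s) > -3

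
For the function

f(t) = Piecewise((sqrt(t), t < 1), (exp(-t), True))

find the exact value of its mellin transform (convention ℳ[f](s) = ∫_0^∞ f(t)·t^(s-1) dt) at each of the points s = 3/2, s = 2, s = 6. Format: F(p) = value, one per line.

summing 2 kernel integrals split by 1 yields ℳ[f](s)
over [0, 1), the kernel integral of sqrt(t) enters the sum
over [1, ∞), the kernel integral of exp(-t) enters the sum

F(3/2) = sqrt(pi)*erfc(1)/2 + exp(-1) + 1/2
F(2) = 2/5 + 2*exp(-1)
F(6) = 2/13 + 326*exp(-1)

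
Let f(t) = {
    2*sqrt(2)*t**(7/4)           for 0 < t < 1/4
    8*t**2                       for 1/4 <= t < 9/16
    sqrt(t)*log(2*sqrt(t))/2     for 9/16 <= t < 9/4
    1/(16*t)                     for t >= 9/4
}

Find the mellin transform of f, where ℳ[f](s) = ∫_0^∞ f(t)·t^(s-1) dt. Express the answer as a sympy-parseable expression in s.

2**(-4*s - 4)*(324*2**(2*s + 2)*(2*s - 2)*(2*s + 4)*(-4*s + 4*(s + 1)**2 - 3) - 324*2**(2*s + 2)*(2*s - 2)*(4*s + 7)*(-4*s + 4*(s + 1)**2 - 3) - 216*3**(2*s + 2)*(s + 1)*(2*s - 2)*(2*s + 4)*(4*s + 7)*log(3) + 216*3**(2*s + 2)*(s + 1)*(2*s - 2)*(2*s + 4)*(4*s + 7)*log(2) - 108*3**(2*s + 2)*(2*s - 2)*(2*s + 4)*(4*s + 7)*log(2) + 108*3**(2*s + 2)*(2*s - 2)*(2*s + 4)*(4*s + 7) + 108*3**(2*s + 2)*(2*s - 2)*(2*s + 4)*(4*s + 7)*log(3) + 729*3**(2*s + 2)*(2*s - 2)*(4*s + 7)*(-4*s + 4*(s + 1)**2 - 3) + 108*6**(2*s + 2)*(s + 1)*(2*s - 2)*(2*s + 4)*(4*s + 7)*log(3) - 54*6**(2*s + 2)*(2*s - 2)*(2*s + 4)*(4*s + 7)*log(3) - 54*6**(2*s + 2)*(2*s - 2)*(2*s + 4)*(4*s + 7) - 2*6**(2*s + 2)*(2*s + 4)*(4*s + 7)*(-4*s + 4*(s + 1)**2 - 3))/(81*(2*s - 2)*(2*s + 4)*(4*s + 7)*(-4*s + 4*(s + 1)**2 - 3))
  -7/4 < Re(s) < 1

the shared t-power comes off first: 2*sqrt(2)*t**(3/4) on [0, 1/4); 8*t on [1/4, 9/16); log(2*sqrt(t))/(2*sqrt(t)) on [9/16, 9/4); …
reversing the power substitution: 2*sqrt(2)*t**(3/2) on [0, 1/2); 8*t**2 on [1/2, 3/4); log(2*t)/(2*t) on [3/4, 3/2); …
peel off the common scale on t: t**(3/2) on [0, 1); 2*t**2 on [1, 3/2); log(t)/t on [3/2, 3); …
breakpoints 1/4, 9/16, 9/4: one integral from each of the 4 segments
segment 0 to 1/4 holds 2*sqrt(2)*t**(7/4); add its integral
between 1/4 and 9/16 the integrand is 8*t**2·t^(s-1)
[9/16, 9/4) adds the kernel integral of sqrt(t)*log(2*sqrt(t))/2
segment [9/4, ∞) carries 1/(16*t); integrate it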